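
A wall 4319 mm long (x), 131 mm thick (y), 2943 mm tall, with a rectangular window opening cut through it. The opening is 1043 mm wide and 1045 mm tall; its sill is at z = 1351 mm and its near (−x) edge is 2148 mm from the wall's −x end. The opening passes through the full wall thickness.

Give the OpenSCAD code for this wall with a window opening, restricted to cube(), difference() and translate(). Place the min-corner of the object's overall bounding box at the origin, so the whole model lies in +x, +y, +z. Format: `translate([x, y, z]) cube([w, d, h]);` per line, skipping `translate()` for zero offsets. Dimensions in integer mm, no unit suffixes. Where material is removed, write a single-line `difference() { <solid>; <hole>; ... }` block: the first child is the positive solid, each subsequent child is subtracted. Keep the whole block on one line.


difference() { cube([4319, 131, 2943]); translate([2148, 0, 1351]) cube([1043, 131, 1045]); }


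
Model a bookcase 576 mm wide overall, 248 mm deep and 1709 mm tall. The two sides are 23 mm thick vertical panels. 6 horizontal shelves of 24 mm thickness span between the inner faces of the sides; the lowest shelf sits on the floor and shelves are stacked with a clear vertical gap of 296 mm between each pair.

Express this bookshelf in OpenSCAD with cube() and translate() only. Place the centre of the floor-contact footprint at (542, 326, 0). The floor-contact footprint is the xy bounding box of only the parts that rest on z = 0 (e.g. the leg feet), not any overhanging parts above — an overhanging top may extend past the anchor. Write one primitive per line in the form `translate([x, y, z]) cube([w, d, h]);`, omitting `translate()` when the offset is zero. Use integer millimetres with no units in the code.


translate([254, 202, 0]) cube([23, 248, 1709]);
translate([807, 202, 0]) cube([23, 248, 1709]);
translate([277, 202, 0]) cube([530, 248, 24]);
translate([277, 202, 320]) cube([530, 248, 24]);
translate([277, 202, 640]) cube([530, 248, 24]);
translate([277, 202, 960]) cube([530, 248, 24]);
translate([277, 202, 1280]) cube([530, 248, 24]);
translate([277, 202, 1600]) cube([530, 248, 24]);


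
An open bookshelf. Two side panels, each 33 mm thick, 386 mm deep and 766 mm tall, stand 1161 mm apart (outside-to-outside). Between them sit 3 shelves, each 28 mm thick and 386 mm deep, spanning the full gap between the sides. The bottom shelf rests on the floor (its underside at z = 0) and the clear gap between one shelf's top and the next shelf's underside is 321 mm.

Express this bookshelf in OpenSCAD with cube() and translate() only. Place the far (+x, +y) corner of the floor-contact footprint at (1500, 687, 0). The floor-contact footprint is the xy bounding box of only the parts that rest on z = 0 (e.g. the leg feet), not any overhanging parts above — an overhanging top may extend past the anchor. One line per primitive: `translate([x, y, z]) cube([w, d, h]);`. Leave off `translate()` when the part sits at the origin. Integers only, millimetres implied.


translate([339, 301, 0]) cube([33, 386, 766]);
translate([1467, 301, 0]) cube([33, 386, 766]);
translate([372, 301, 0]) cube([1095, 386, 28]);
translate([372, 301, 349]) cube([1095, 386, 28]);
translate([372, 301, 698]) cube([1095, 386, 28]);


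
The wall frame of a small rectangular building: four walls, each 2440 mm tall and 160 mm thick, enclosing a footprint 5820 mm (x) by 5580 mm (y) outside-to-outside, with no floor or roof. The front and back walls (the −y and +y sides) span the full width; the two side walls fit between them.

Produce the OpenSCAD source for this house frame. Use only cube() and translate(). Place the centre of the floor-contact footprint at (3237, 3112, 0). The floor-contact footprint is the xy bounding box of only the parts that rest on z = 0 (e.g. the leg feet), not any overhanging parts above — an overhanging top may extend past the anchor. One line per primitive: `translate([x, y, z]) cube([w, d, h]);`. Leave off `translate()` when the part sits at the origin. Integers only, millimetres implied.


translate([327, 322, 0]) cube([5820, 160, 2440]);
translate([327, 5742, 0]) cube([5820, 160, 2440]);
translate([327, 482, 0]) cube([160, 5260, 2440]);
translate([5987, 482, 0]) cube([160, 5260, 2440]);


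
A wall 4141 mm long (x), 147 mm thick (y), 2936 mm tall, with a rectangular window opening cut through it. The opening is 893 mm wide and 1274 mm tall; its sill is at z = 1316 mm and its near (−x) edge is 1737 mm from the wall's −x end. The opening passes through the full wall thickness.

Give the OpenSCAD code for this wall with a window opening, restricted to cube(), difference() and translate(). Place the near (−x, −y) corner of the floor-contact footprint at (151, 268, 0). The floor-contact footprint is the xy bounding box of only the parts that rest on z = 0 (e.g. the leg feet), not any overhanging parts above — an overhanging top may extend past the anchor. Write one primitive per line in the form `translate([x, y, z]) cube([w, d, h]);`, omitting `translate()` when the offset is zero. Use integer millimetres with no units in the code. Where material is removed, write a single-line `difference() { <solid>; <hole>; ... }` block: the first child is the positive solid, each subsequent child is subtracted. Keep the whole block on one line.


difference() { translate([151, 268, 0]) cube([4141, 147, 2936]); translate([1888, 268, 1316]) cube([893, 147, 1274]); }


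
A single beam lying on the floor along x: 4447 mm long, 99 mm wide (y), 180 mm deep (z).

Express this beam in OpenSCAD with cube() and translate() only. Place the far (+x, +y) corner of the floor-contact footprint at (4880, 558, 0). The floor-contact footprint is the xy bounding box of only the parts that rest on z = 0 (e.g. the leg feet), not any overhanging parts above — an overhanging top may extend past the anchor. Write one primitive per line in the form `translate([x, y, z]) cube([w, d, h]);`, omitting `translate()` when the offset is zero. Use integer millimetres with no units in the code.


translate([433, 459, 0]) cube([4447, 99, 180]);


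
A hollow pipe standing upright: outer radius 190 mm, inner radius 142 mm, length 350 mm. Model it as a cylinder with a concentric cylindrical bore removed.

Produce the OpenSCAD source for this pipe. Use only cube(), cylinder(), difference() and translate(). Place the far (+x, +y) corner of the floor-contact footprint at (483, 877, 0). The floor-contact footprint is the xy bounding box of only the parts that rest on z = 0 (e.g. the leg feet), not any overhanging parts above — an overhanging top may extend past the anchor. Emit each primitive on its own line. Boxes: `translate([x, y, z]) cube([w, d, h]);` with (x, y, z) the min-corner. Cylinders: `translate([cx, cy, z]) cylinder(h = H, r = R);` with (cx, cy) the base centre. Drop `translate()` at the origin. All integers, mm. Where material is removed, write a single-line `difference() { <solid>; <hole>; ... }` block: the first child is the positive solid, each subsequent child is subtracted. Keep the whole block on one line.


difference() { translate([293, 687, 0]) cylinder(h = 350, r = 190); translate([293, 687, 0]) cylinder(h = 350, r = 142); }


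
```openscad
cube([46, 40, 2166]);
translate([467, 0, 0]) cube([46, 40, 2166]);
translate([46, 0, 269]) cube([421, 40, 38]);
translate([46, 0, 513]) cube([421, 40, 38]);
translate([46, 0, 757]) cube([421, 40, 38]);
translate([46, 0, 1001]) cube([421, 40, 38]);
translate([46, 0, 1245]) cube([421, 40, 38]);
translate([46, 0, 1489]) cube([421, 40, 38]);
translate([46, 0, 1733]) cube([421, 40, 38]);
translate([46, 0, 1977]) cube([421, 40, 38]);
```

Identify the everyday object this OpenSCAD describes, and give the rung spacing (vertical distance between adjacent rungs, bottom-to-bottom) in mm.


A ladder. The rung spacing is 244 mm.

Two tall 46×40 posts with 8 short bars between them — a ladder. Adjacent rungs sit at z = 269 and z = 513, so the spacing is 513 − 269 = 244 mm.


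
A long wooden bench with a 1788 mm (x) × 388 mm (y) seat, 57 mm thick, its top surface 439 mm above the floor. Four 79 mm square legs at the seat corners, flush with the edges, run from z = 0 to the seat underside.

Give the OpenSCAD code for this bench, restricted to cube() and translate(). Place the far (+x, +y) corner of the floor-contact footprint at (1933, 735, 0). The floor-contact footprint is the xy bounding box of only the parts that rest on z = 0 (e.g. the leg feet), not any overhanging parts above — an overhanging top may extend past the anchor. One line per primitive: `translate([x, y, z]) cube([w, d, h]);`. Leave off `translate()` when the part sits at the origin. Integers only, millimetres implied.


translate([145, 347, 382]) cube([1788, 388, 57]);
translate([145, 347, 0]) cube([79, 79, 382]);
translate([145, 656, 0]) cube([79, 79, 382]);
translate([1854, 347, 0]) cube([79, 79, 382]);
translate([1854, 656, 0]) cube([79, 79, 382]);


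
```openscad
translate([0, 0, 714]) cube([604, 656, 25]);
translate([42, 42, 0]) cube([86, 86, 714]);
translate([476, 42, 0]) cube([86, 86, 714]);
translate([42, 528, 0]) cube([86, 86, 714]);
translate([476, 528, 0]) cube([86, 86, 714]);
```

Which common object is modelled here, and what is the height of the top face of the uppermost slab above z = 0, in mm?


A table. The table height is 739 mm.

A 604×656×25 slab sits at z = 714 on four 86 mm square posts — a table. The top surface is at 714 + 25 = 739 mm.


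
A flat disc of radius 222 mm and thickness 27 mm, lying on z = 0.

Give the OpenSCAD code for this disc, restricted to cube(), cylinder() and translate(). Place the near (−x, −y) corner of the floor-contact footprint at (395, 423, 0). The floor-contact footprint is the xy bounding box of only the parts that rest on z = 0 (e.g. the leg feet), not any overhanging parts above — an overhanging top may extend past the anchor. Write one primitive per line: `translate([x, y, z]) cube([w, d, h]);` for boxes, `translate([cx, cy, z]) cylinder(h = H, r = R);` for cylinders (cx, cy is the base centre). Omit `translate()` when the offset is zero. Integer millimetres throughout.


translate([617, 645, 0]) cylinder(h = 27, r = 222);


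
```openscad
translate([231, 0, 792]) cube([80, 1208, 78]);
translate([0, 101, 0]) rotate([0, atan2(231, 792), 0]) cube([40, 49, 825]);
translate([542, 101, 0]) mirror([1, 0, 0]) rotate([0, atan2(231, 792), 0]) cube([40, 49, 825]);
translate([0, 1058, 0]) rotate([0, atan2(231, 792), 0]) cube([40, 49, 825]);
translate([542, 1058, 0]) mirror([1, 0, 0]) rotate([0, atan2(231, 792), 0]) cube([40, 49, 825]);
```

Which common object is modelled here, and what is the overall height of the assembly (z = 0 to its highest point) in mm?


A sawhorse. The overall height is 870 mm.

A beam across two mirrored pairs of raked legs — a sawhorse. The beam's underside is at z = 792 (matching the legs' vertical rise in atan2(231, 792)) and the beam is 78 mm tall, so its top is at 792 + 78 = 870 mm. The raked legs top out at the beam's underside, so that is the highest point.


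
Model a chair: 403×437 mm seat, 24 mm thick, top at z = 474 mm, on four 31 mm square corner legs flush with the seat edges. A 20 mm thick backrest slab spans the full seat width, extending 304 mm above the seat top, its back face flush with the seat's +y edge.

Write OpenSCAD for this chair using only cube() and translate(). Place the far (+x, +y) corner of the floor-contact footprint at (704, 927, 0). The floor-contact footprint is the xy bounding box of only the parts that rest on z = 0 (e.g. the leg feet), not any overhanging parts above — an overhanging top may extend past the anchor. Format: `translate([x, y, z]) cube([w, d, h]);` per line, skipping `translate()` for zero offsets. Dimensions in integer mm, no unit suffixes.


translate([301, 490, 450]) cube([403, 437, 24]);
translate([301, 490, 0]) cube([31, 31, 450]);
translate([673, 490, 0]) cube([31, 31, 450]);
translate([301, 896, 0]) cube([31, 31, 450]);
translate([673, 896, 0]) cube([31, 31, 450]);
translate([301, 907, 474]) cube([403, 20, 304]);


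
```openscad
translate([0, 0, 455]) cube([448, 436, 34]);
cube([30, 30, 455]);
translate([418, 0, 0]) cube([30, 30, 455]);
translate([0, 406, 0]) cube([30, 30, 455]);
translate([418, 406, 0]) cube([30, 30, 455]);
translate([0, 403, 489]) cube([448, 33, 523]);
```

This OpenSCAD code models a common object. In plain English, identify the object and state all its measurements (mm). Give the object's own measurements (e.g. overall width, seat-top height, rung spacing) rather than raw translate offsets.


A chair. The seat is a 448×436×34 mm slab with its top at z = 489 mm, on four 30×30 mm corner legs (flush with the seat edges, standing on z = 0). A flat backrest 33 mm thick, 523 mm tall, spans the full seat width and rises from the seat top along its +y edge, rear face flush with the rear of the seat.


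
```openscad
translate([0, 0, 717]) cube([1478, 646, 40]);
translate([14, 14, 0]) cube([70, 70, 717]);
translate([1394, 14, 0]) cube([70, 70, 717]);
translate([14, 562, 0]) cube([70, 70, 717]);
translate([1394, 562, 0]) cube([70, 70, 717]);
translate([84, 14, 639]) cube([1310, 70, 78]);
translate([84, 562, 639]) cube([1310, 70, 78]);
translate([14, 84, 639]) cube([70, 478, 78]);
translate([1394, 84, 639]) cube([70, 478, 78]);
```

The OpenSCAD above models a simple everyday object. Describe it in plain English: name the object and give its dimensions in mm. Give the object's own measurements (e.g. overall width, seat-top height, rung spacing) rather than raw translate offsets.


A rectangular dining table. The top is 1478×646×40 mm with its upper surface at z = 757 mm. It stands on four 70×70 mm square legs, each inset 14 mm from the nearest pair of top edges, running from the floor to the underside of the top. Four apron rails, 70 mm thick and 78 mm tall, run between adjacent legs with their top edges flush with the underside of the top and their outer faces flush with the legs' outer faces.


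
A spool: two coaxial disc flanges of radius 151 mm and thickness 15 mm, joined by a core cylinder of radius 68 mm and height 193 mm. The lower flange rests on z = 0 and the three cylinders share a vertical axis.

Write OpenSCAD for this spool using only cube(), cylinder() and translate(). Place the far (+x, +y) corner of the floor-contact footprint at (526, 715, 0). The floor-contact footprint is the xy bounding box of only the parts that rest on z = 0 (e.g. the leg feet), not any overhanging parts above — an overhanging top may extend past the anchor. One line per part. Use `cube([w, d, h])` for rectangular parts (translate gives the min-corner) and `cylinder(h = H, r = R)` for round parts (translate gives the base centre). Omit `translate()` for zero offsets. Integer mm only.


translate([375, 564, 0]) cylinder(h = 15, r = 151);
translate([375, 564, 15]) cylinder(h = 193, r = 68);
translate([375, 564, 208]) cylinder(h = 15, r = 151);


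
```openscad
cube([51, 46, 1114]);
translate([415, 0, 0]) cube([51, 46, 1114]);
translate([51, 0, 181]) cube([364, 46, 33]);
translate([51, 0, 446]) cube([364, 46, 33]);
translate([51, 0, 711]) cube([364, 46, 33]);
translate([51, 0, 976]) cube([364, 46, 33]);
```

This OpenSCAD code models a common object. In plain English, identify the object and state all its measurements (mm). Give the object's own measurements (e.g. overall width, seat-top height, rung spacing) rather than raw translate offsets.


A straight ladder. Two 51×46 mm vertical rails, 1114 mm tall, stand 466 mm apart (outside-to-outside) with their front faces coplanar on the −y side. 4 rungs, each 46 mm deep and 33 mm tall, span between the inner faces of the rails, front faces flush with the rails. The lowest rung's underside is at z = 181 mm and rungs are spaced 265 mm apart (underside to underside).


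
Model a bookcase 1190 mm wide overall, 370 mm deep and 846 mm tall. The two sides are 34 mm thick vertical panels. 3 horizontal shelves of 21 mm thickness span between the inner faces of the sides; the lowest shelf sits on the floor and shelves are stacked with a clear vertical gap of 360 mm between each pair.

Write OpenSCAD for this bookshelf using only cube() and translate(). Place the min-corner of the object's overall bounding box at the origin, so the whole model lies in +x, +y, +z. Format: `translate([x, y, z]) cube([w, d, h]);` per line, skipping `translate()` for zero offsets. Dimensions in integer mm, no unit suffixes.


cube([34, 370, 846]);
translate([1156, 0, 0]) cube([34, 370, 846]);
translate([34, 0, 0]) cube([1122, 370, 21]);
translate([34, 0, 381]) cube([1122, 370, 21]);
translate([34, 0, 762]) cube([1122, 370, 21]);


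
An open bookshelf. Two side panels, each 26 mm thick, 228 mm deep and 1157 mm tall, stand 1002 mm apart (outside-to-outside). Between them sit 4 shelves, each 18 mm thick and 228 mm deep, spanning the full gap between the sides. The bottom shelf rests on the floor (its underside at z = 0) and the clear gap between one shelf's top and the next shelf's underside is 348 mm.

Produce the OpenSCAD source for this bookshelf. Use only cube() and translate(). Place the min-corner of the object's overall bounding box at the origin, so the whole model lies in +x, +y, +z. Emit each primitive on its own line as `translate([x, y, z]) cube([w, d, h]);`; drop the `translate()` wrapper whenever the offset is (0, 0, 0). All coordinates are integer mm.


cube([26, 228, 1157]);
translate([976, 0, 0]) cube([26, 228, 1157]);
translate([26, 0, 0]) cube([950, 228, 18]);
translate([26, 0, 366]) cube([950, 228, 18]);
translate([26, 0, 732]) cube([950, 228, 18]);
translate([26, 0, 1098]) cube([950, 228, 18]);


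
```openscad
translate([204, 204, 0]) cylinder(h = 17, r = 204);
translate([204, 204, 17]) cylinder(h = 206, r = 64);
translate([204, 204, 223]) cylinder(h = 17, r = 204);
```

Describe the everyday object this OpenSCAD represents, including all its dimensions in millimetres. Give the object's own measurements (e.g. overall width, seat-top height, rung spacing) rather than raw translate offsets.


A spool: two coaxial disc flanges of radius 204 mm and thickness 17 mm, joined by a core cylinder of radius 64 mm and height 206 mm. The lower flange rests on z = 0 and the three cylinders share a vertical axis.


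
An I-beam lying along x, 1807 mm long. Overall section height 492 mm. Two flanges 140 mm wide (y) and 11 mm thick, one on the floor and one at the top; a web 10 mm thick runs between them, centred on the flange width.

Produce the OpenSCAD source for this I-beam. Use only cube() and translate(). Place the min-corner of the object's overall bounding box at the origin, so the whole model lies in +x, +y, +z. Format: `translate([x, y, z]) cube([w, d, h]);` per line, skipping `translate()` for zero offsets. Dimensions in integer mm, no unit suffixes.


cube([1807, 140, 11]);
translate([0, 65, 11]) cube([1807, 10, 470]);
translate([0, 0, 481]) cube([1807, 140, 11]);


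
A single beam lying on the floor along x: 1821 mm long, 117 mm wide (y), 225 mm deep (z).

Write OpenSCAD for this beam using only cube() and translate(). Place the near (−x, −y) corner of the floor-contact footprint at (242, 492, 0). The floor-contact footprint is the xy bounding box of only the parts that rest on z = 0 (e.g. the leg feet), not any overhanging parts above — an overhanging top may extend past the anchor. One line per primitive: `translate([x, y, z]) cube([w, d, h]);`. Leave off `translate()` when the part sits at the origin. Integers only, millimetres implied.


translate([242, 492, 0]) cube([1821, 117, 225]);


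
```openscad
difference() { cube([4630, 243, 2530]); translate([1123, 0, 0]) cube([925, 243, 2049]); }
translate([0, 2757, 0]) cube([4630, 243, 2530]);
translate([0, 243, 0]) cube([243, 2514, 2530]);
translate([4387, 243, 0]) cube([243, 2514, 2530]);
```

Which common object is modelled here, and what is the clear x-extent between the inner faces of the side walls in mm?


A single room. The interior width is 4144 mm.

Four walls enclosing a rectangle with a door in the front wall — a room. Outside width 4630 minus two 243 mm walls gives 4144 mm.


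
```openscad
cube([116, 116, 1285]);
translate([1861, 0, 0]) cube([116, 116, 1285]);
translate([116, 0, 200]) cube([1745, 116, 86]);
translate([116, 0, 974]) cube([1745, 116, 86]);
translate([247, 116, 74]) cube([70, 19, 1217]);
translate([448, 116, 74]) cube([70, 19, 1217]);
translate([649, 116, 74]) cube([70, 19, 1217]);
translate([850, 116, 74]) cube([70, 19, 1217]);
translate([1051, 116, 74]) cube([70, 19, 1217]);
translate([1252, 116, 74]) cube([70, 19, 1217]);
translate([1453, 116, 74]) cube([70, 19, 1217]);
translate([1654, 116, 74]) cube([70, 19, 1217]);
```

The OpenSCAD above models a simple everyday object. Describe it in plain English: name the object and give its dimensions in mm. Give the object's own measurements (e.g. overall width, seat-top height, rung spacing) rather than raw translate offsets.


A fence section. Two 116×116 mm posts, 1285 mm tall, stand on the floor with a clear span of 1745 mm between their inner faces. Two horizontal rails of 116×86 mm section span the gap between the posts with their undersides at z = 200 mm and z = 974 mm, flush with the posts' −y face. 8 pickets, each 70 mm wide, 19 mm thick and 1217 mm tall, are fixed to the +y face of the rails with their bottoms at z = 74 mm, spaced across the span with a 131 mm gap after the −x post and between neighbouring pickets, with 137 mm left before the +x post.


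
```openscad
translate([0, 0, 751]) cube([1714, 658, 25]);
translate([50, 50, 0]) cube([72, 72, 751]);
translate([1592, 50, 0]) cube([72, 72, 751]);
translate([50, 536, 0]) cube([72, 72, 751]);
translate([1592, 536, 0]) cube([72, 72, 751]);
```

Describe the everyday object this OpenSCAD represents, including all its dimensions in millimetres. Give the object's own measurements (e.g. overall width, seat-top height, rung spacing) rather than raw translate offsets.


A table: top 1714 mm (x) × 658 mm (y), 25 mm thick, upper face at z = 776 mm, on four 72×72 mm square legs, each inset 50 mm from the nearest pair of top edges from z = 0 to the bottom of the top.


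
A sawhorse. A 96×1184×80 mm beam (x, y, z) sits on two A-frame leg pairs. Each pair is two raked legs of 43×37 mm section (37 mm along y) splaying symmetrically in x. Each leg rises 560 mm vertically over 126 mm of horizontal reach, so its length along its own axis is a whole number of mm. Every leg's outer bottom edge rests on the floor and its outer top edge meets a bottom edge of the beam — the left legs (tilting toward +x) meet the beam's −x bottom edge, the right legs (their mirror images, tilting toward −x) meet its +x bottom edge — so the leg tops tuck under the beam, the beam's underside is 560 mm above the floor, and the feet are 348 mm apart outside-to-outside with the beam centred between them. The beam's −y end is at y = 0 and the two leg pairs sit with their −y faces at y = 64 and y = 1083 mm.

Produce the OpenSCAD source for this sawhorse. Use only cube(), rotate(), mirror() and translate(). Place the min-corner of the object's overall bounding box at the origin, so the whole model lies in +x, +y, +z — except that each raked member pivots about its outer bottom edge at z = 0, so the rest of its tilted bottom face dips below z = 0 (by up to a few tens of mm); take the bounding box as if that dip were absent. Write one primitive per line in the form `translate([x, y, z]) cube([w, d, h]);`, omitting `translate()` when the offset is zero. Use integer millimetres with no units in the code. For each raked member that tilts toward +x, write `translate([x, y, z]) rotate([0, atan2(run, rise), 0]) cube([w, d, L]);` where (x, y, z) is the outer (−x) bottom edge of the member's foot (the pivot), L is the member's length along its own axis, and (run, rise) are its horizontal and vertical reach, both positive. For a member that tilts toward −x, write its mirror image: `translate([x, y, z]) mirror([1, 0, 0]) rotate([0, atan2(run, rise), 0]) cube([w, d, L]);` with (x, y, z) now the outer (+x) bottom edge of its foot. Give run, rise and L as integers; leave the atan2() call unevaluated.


// leg length = √(126² + 560²) = 574
// right-leg outer foot x = 2·126 + 96 = 348
// beam min-corner = (126, 0, 560)
translate([126, 0, 560]) cube([96, 1184, 80]);
translate([0, 64, 0]) rotate([0, atan2(126, 560), 0]) cube([43, 37, 574]);
translate([348, 64, 0]) mirror([1, 0, 0]) rotate([0, atan2(126, 560), 0]) cube([43, 37, 574]);
translate([0, 1083, 0]) rotate([0, atan2(126, 560), 0]) cube([43, 37, 574]);
translate([348, 1083, 0]) mirror([1, 0, 0]) rotate([0, atan2(126, 560), 0]) cube([43, 37, 574]);


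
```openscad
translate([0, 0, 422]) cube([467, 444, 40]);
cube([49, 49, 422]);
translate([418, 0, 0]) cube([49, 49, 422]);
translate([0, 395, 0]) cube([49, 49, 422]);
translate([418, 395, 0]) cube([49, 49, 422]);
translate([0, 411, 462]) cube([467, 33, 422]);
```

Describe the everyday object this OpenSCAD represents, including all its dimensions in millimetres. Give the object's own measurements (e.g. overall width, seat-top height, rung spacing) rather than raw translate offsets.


A chair. The seat is a 467×444×40 mm slab with its top at z = 462 mm, on four 49×49 mm corner legs (flush with the seat edges, standing on z = 0). A flat backrest 33 mm thick, 422 mm tall, spans the full seat width and rises from the seat top along its +y edge, rear face flush with the rear of the seat.


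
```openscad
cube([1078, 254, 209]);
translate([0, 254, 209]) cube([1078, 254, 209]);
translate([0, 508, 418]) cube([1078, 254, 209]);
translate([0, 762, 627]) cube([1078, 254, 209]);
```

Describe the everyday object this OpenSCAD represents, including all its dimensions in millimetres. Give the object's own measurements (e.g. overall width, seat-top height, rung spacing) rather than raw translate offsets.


A straight staircase of 4 solid steps. Each step is 1078 mm wide (x), 254 mm deep (y, the going) and 209 mm tall (the rise). The first step rests on the floor; each subsequent step sits one going further in +y and one rise higher in +z, directly behind and above the previous step with no overlap.


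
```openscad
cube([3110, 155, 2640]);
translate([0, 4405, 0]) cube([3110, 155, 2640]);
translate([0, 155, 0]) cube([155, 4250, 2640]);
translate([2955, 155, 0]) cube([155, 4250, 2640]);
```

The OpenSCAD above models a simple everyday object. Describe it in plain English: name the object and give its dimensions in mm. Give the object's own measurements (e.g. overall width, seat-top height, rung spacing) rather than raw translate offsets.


The wall frame of a small rectangular building: four walls, each 2640 mm tall and 155 mm thick, enclosing a footprint 3110 mm (x) by 4560 mm (y) outside-to-outside, with no floor or roof. The front and back walls (the −y and +y sides) span the full width; the two side walls fit between them.


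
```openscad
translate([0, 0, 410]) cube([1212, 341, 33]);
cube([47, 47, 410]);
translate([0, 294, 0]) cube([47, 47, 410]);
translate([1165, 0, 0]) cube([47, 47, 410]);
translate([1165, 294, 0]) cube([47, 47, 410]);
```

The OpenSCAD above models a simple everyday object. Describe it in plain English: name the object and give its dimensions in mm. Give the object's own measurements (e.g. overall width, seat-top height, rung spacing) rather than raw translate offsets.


A bench: a 1212×341 mm seat slab, 33 mm thick, top at z = 443 mm, on four 47×47 mm square legs flush with the seat corners and standing on z = 0.


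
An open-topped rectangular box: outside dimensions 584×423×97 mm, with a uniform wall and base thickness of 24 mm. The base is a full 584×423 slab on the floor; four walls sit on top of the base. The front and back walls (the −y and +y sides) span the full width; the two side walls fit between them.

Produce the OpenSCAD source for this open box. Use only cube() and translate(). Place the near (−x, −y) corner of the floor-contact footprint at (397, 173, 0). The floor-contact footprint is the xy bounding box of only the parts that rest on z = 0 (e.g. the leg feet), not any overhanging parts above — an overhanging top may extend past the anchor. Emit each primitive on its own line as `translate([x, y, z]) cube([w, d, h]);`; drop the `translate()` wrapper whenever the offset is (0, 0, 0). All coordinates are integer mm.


translate([397, 173, 0]) cube([584, 423, 24]);
translate([397, 173, 24]) cube([584, 24, 73]);
translate([397, 572, 24]) cube([584, 24, 73]);
translate([397, 197, 24]) cube([24, 375, 73]);
translate([957, 197, 24]) cube([24, 375, 73]);


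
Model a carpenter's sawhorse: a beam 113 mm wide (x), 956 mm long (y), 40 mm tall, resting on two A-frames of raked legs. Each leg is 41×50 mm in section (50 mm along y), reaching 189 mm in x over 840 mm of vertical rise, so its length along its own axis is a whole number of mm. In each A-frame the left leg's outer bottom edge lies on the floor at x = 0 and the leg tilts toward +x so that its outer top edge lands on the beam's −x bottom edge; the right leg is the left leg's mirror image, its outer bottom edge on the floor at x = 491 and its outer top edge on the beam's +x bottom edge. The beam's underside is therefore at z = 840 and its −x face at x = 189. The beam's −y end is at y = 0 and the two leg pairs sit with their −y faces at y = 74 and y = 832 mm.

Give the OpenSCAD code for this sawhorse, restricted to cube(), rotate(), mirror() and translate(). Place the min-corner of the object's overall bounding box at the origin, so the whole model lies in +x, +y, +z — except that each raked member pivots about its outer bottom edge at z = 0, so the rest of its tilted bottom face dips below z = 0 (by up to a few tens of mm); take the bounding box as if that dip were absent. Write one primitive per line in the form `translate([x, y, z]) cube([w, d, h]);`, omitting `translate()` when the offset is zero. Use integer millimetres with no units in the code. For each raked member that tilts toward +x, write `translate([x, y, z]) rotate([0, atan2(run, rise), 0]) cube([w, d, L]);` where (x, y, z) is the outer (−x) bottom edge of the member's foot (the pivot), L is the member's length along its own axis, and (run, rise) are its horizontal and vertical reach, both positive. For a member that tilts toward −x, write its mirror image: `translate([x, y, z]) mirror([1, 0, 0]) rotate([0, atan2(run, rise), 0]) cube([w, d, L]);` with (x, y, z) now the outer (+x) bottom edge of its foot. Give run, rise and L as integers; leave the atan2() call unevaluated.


// leg length = √(189² + 840²) = 861
// right-leg outer foot x = 2·189 + 113 = 491
// beam min-corner = (189, 0, 840)
translate([189, 0, 840]) cube([113, 956, 40]);
translate([0, 74, 0]) rotate([0, atan2(189, 840), 0]) cube([41, 50, 861]);
translate([491, 74, 0]) mirror([1, 0, 0]) rotate([0, atan2(189, 840), 0]) cube([41, 50, 861]);
translate([0, 832, 0]) rotate([0, atan2(189, 840), 0]) cube([41, 50, 861]);
translate([491, 832, 0]) mirror([1, 0, 0]) rotate([0, atan2(189, 840), 0]) cube([41, 50, 861]);


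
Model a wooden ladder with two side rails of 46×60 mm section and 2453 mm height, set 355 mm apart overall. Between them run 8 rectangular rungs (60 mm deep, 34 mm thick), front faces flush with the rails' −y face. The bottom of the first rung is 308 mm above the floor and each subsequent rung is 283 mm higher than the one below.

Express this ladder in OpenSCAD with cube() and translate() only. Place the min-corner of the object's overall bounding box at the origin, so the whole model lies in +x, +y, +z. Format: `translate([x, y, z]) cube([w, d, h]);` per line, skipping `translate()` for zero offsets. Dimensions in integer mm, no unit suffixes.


cube([46, 60, 2453]);
translate([309, 0, 0]) cube([46, 60, 2453]);
translate([46, 0, 308]) cube([263, 60, 34]);
translate([46, 0, 591]) cube([263, 60, 34]);
translate([46, 0, 874]) cube([263, 60, 34]);
translate([46, 0, 1157]) cube([263, 60, 34]);
translate([46, 0, 1440]) cube([263, 60, 34]);
translate([46, 0, 1723]) cube([263, 60, 34]);
translate([46, 0, 2006]) cube([263, 60, 34]);
translate([46, 0, 2289]) cube([263, 60, 34]);


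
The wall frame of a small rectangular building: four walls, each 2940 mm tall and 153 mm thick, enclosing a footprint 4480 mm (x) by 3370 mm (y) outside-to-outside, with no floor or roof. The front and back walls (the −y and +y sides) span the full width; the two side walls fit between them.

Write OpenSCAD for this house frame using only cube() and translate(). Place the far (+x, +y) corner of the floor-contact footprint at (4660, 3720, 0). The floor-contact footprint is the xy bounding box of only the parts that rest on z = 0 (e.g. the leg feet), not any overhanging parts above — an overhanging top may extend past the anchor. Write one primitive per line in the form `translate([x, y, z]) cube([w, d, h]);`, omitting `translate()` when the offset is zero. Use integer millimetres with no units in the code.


translate([180, 350, 0]) cube([4480, 153, 2940]);
translate([180, 3567, 0]) cube([4480, 153, 2940]);
translate([180, 503, 0]) cube([153, 3064, 2940]);
translate([4507, 503, 0]) cube([153, 3064, 2940]);


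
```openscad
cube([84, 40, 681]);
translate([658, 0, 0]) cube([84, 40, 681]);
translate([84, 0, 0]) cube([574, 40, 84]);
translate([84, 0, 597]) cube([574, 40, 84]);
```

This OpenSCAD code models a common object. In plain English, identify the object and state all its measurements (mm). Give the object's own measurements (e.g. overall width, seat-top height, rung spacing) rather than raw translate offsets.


A rectangular picture frame lying in the x–z plane (depth along y). The opening is 574 mm wide (x) by 513 mm tall (z), surrounded by a border 84 mm wide on all four sides. The frame is 40 mm deep and is made of two full-height vertical stiles with two horizontal rails fitted between them.


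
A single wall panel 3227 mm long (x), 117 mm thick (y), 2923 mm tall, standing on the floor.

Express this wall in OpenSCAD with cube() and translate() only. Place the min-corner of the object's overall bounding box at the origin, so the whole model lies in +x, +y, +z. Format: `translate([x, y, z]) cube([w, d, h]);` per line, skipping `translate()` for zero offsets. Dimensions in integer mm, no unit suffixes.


cube([3227, 117, 2923]);


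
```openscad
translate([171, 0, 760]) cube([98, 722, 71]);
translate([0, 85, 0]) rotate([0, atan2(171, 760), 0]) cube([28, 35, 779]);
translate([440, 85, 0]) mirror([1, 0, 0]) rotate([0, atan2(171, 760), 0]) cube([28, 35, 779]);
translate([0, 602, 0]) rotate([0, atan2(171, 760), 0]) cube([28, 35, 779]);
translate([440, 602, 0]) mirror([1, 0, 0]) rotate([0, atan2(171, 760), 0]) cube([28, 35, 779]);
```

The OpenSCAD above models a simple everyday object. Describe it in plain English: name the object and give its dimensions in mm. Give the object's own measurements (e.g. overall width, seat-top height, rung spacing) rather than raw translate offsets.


A sawhorse. A 98×722×71 mm beam (x, y, z) sits on two A-frame leg pairs. Each pair is two raked legs of 28×35 mm section (35 mm along y) splaying symmetrically in x. Each leg rises 760 mm vertically over 171 mm of horizontal reach and is 779 mm long along its own axis. Every leg's outer bottom edge rests on the floor and its outer top edge meets a bottom edge of the beam — the left legs (tilting toward +x) meet the beam's −x bottom edge, the right legs (their mirror images, tilting toward −x) meet its +x bottom edge — so the leg tops tuck under the beam, the beam's underside is 760 mm above the floor, and the feet are 440 mm apart outside-to-outside with the beam centred between them. The two leg pairs are set in 85 mm from either end of the beam.


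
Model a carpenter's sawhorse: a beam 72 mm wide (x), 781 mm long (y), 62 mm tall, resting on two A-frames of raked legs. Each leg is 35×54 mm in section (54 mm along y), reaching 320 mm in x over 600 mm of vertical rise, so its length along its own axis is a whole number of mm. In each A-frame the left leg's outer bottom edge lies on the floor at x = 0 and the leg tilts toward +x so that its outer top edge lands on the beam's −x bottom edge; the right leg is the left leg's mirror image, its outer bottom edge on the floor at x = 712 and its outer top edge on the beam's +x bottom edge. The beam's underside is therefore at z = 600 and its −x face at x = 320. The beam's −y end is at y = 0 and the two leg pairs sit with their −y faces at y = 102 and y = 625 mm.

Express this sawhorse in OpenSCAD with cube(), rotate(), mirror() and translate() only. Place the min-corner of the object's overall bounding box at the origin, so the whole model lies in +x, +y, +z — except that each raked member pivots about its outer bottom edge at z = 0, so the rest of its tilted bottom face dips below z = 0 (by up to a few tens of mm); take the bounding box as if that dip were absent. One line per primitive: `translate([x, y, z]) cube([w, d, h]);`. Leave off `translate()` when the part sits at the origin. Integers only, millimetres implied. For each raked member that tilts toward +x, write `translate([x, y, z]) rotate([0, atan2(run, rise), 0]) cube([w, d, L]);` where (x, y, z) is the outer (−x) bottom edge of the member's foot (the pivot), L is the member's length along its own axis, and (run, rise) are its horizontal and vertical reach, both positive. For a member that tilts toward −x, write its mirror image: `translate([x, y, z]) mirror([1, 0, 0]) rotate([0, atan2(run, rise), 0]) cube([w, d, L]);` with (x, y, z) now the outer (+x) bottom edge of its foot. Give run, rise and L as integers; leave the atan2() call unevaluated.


translate([320, 0, 600]) cube([72, 781, 62]);
translate([0, 102, 0]) rotate([0, atan2(320, 600), 0]) cube([35, 54, 680]);
translate([712, 102, 0]) mirror([1, 0, 0]) rotate([0, atan2(320, 600), 0]) cube([35, 54, 680]);
translate([0, 625, 0]) rotate([0, atan2(320, 600), 0]) cube([35, 54, 680]);
translate([712, 625, 0]) mirror([1, 0, 0]) rotate([0, atan2(320, 600), 0]) cube([35, 54, 680]);


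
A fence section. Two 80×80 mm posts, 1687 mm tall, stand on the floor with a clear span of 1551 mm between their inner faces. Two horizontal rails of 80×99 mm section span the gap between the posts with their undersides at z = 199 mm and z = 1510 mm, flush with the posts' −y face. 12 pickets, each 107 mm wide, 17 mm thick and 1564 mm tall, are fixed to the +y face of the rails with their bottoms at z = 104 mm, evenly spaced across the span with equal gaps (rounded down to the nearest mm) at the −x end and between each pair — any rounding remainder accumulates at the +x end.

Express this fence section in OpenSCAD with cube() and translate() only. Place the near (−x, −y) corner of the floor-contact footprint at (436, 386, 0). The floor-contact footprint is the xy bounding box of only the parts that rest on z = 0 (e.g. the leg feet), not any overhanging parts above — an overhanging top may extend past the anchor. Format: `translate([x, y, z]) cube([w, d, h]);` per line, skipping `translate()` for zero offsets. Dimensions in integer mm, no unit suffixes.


translate([436, 386, 0]) cube([80, 80, 1687]);
translate([2067, 386, 0]) cube([80, 80, 1687]);
translate([516, 386, 199]) cube([1551, 80, 99]);
translate([516, 386, 1510]) cube([1551, 80, 99]);
translate([536, 466, 104]) cube([107, 17, 1564]);
translate([663, 466, 104]) cube([107, 17, 1564]);
translate([790, 466, 104]) cube([107, 17, 1564]);
translate([917, 466, 104]) cube([107, 17, 1564]);
translate([1044, 466, 104]) cube([107, 17, 1564]);
translate([1171, 466, 104]) cube([107, 17, 1564]);
translate([1298, 466, 104]) cube([107, 17, 1564]);
translate([1425, 466, 104]) cube([107, 17, 1564]);
translate([1552, 466, 104]) cube([107, 17, 1564]);
translate([1679, 466, 104]) cube([107, 17, 1564]);
translate([1806, 466, 104]) cube([107, 17, 1564]);
translate([1933, 466, 104]) cube([107, 17, 1564]);


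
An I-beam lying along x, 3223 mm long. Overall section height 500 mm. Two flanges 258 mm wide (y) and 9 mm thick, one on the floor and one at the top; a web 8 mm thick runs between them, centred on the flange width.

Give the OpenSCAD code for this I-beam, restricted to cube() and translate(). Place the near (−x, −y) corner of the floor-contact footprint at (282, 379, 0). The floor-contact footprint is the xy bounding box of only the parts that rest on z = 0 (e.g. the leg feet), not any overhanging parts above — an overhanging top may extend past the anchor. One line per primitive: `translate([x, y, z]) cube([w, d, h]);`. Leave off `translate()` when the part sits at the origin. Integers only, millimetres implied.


translate([282, 379, 0]) cube([3223, 258, 9]);
translate([282, 504, 9]) cube([3223, 8, 482]);
translate([282, 379, 491]) cube([3223, 258, 9]);
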